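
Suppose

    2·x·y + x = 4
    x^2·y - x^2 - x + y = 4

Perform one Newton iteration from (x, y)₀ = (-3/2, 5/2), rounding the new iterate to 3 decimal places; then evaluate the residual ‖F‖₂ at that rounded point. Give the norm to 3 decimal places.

1623.729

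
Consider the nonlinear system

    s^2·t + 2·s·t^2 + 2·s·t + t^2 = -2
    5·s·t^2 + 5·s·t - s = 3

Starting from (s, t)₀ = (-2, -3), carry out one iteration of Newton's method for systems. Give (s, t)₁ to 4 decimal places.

At (-2, -3): F = (-25.0000, -61.0000).
Jacobian J = [[2·s·t + 2·t^2 + 2·t, s^2 + 4·s·t + 2·s + 2·t], [5·t^2 + 5·t - 1, 10·s·t + 5·s]].
At the point, J = [[24.0000, 18.0000], [29.0000, 50.0000]] (det J = 678.0000).
Solving J·Δ = −F gives Δ = (0.2242, 1.0900).
Then the next iterate is (s, t)₁ = (-1.7758, -1.9100).

(-1.7758, -1.9100)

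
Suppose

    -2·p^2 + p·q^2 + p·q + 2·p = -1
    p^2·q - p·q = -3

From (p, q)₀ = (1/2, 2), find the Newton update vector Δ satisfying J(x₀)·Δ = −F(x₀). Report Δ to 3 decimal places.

At (1/2, 2): F = (4.500, 2.500).
Jacobian J = [[-4·p + q^2 + q + 2, 2·p·q + p], [2·p·q - q, p^2 - p]].
At the point, J = [[6.000, 2.500], [0.000, -0.250]] (det J = -1.500).
Solving J·Δ = −F gives Δ = (-4.917, 10.000).

(-4.917, 10.000)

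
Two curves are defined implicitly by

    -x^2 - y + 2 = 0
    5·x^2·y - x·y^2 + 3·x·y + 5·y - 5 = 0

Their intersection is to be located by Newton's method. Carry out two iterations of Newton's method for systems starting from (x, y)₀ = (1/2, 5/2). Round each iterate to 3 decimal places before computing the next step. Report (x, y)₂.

At (1/2, 5/2): F = (-0.750, 11.250).
Jacobian J = [[-2·x, -1], [10·x·y - y^2 + 3·y, 5·x^2 - 2·x·y + 3·x + 5]].
At the point, J = [[-1.000, -1.000], [13.750, 5.250]] (det J = 8.500).
Solving J·Δ = −F gives Δ = (-0.860, 0.110).
Then the next iterate is (x, y)₁ = (-0.360, 2.610).
Round to (-0.360, 2.610) and repeat: F = (-0.73960, 9.37484), J = [[0.720, -1.000], [-8.37810, 6.44720]].
Δ = (1.233, 0.148), so (x, y)₂ = (0.873, 2.758).

(0.873, 2.758)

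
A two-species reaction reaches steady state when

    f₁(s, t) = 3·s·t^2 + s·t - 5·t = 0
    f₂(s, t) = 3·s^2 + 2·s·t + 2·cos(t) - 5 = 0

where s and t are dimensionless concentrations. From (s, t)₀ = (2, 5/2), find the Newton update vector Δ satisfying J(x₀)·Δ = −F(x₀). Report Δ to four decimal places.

At (2, 5/2): F = (30.0000, 15.397713).
Jacobian J = [[3·t^2 + t, 6·s·t + s - 5], [6·s + 2·t, 2·s - 2·sin(t)]].
At the point, J = [[21.2500, 27.0000], [17.0000, 2.803056]] (det J = -399.435066).
Solving J·Δ = −F gives Δ = (-0.8303, -0.4576).

(-0.8303, -0.4576)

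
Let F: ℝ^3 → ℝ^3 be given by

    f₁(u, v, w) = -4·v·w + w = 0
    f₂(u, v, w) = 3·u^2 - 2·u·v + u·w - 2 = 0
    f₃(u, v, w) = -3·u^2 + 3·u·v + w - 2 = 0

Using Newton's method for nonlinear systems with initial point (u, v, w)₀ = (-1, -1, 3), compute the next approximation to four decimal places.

At (-1, -1, 3): F = (15.0000, -4.0000, 1.0000).
Jacobian J = [[0, -4·w, -4·v + 1], [6·u - 2·v + w, -2·u, u], [-6·u + 3·v, 3·u, 1]].
At the point, J = [[0.0000, -12.0000, 5.0000], [-1.0000, 2.0000, -1.0000], [3.0000, -3.0000, 1.0000]] (det J = 9.0000).
Solving J·Δ = −F gives Δ = (0.1111, -2.7778, -9.6667).
Then the next iterate is (u, v, w)₁ = (-0.8889, -3.7778, -6.6667).

(-0.8889, -3.7778, -6.6667)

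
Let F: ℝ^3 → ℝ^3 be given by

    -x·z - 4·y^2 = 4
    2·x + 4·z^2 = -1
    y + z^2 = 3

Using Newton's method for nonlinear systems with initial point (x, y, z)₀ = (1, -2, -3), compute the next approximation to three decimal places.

(-5.721, 0.389, -1.935)

At (1, -2, -3): F = (-17.000, 39.000, 4.000).
Jacobian J = [[-z, -8·y, -x], [2, 0, 8·z], [0, 1, 2·z]].
At the point, J = [[3.000, 16.000, -1.000], [2.000, 0.000, -24.000], [0.000, 1.000, -6.000]] (det J = 262.000).
Solving J·Δ = −F gives Δ = (-6.721, 2.389, 1.065).
Then the next iterate is (x, y, z)₁ = (-5.721, 0.389, -1.935).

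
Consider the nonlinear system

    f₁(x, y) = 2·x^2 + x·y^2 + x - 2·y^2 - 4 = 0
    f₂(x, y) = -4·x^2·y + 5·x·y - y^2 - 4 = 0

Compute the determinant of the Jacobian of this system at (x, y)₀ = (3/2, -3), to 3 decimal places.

9.000

J = [[4·x + y^2 + 1, 2·x·y - 4·y], [-8·x·y + 5·y, -4·x^2 + 5·x - 2·y]].
At the point, J = [[16.000, 3.000], [21.000, 4.500]].
det J = 9.000.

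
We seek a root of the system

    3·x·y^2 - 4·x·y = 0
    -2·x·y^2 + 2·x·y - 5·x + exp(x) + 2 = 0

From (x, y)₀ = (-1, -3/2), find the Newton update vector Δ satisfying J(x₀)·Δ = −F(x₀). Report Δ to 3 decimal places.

(1.638, -0.626)

At (-1, -3/2): F = (-12.750, 14.86788).
Jacobian J = [[3·y^2 - 4·y, 6·x·y - 4·x], [-2·y^2 + 2·y + exp(x) - 5, -4·x·y + 2·x]].
At the point, J = [[12.750, 13.000], [-12.13212, -8.000]] (det J = 55.71757).
Solving J·Δ = −F gives Δ = (1.638, -0.626).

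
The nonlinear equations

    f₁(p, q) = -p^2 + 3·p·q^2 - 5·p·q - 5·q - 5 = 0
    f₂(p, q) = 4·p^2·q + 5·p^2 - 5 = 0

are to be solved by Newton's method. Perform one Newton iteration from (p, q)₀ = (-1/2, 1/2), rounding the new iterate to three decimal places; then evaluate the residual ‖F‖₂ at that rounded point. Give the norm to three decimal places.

At (-1/2, 1/2): F = (-6.875, -3.250).
Jacobian J = [[-2·p + 3·q^2 - 5·q, 6·p·q - 5·p - 5], [8·p·q + 10·p, 4·p^2]].
At the point, J = [[-0.750, -4.000], [-7.000, 1.000]] (det J = -28.750).
Solving J·Δ = −F gives Δ = (-0.691, -1.589).
Then the next iterate is (p, q)₁ = (-1.191, -1.089).
Re-evaluating at (-1.191, -1.089): F = (-11.69577, -4.08650), so ‖F‖₂ = 12.389.

12.389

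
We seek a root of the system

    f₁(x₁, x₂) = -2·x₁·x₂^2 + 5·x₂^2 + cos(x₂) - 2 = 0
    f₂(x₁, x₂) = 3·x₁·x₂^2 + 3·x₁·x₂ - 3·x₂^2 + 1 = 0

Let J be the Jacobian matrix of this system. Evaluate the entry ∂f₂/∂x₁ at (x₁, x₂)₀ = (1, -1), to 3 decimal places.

∂f₂/∂x₁ = 3·x₂^2 + 3·x₂.
At (1, -1) this is 0.000.

0.000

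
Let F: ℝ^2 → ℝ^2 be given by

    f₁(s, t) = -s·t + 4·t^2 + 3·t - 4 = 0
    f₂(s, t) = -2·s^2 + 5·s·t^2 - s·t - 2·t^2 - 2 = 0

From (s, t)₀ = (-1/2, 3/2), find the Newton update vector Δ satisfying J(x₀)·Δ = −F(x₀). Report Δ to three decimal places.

At (-1/2, 3/2): F = (10.250, -11.875).
Jacobian J = [[-t, -s + 8·t + 3], [-4·s + 5·t^2 - t, 10·s·t - s - 4·t]].
At the point, J = [[-1.500, 15.500], [11.750, -13.000]] (det J = -162.625).
Solving J·Δ = −F gives Δ = (0.312, -0.631).

(0.312, -0.631)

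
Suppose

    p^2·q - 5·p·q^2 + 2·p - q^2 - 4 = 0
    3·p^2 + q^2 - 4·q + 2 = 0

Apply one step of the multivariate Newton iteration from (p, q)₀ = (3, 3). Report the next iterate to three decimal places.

At (3, 3): F = (-115.000, 26.000).
Jacobian J = [[2·p·q - 5·q^2 + 2, p^2 - 10·p·q - 2·q], [6·p, 2·q - 4]].
At the point, J = [[-25.000, -87.000], [18.000, 2.000]] (det J = 1516.000).
Solving J·Δ = −F gives Δ = (-1.340, -0.937).
Then the next iterate is (p, q)₁ = (1.660, 2.063).

(1.660, 2.063)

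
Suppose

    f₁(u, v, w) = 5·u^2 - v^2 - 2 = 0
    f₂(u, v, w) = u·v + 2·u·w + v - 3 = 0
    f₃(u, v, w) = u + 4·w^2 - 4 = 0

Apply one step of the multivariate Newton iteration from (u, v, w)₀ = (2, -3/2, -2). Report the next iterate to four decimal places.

(0.9010, 0.5767, -1.1937)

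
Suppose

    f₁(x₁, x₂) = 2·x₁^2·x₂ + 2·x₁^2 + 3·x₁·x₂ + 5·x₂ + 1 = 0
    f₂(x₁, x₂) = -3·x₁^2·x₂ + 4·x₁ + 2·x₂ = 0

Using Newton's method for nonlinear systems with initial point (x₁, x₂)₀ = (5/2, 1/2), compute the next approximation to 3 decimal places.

(-0.021, 1.124)

At (5/2, 1/2): F = (26.000, 1.625).
Jacobian J = [[4·x₁·x₂ + 4·x₁ + 3·x₂, 2·x₁^2 + 3·x₁ + 5], [-6·x₁·x₂ + 4, -3·x₁^2 + 2]].
At the point, J = [[16.500, 25.000], [-3.500, -16.750]] (det J = -188.875).
Solving J·Δ = −F gives Δ = (-2.521, 0.624).
Then the next iterate is (x₁, x₂)₁ = (-0.021, 1.124).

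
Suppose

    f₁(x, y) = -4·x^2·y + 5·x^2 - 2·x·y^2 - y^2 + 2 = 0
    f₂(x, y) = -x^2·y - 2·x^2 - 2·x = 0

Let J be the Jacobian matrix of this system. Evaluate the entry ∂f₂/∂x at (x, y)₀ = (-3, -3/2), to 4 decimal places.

1.0000

∂f₂/∂x = -2·x·y - 4·x - 2.
At (-3, -3/2) this is 1.0000.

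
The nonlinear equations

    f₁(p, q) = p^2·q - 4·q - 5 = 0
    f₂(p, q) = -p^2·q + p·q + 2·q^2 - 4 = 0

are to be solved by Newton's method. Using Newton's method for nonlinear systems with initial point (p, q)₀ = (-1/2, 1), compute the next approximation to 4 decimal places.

(8.6176, -3.7647)

At (-1/2, 1): F = (-8.7500, -2.7500).
Jacobian J = [[2·p·q, p^2 - 4], [-2·p·q + q, -p^2 + p + 4·q]].
At the point, J = [[-1.0000, -3.7500], [2.0000, 3.2500]] (det J = 4.2500).
Solving J·Δ = −F gives Δ = (9.1176, -4.7647).
Then the next iterate is (p, q)₁ = (8.6176, -3.7647).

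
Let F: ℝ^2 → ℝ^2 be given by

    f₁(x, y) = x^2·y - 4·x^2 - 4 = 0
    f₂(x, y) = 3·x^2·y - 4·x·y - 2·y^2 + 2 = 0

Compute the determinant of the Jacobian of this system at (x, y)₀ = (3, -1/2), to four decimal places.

-396.0000

J = [[2·x·y - 8·x, x^2], [6·x·y - 4·y, 3·x^2 - 4·x - 4·y]].
At the point, J = [[-27.0000, 9.0000], [-7.0000, 17.0000]].
det J = -396.0000.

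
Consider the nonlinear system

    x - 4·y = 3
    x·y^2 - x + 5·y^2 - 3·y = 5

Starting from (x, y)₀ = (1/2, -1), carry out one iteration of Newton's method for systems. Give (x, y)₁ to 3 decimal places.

(-0.143, -0.786)

At (1/2, -1): F = (1.500, 3.000).
Jacobian J = [[1, -4], [y^2 - 1, 2·x·y + 10·y - 3]].
At the point, J = [[1.000, -4.000], [0.000, -14.000]] (det J = -14.000).
Solving J·Δ = −F gives Δ = (-0.643, 0.214).
Then the next iterate is (x, y)₁ = (-0.143, -0.786).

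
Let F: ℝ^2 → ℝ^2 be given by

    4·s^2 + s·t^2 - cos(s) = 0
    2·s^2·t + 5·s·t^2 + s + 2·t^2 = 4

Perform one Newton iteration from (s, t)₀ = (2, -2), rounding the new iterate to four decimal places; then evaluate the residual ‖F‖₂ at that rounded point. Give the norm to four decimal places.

At (2, -2): F = (24.416147, 30.0000).
Jacobian J = [[8·s + t^2 + sin(s), 2·s·t], [4·s·t + 5·t^2 + 1, 2·s^2 + 10·s·t + 4·t]].
At the point, J = [[20.909297, -8.0000], [5.0000, -40.0000]] (det J = -796.371897).
Solving J·Δ = −F gives Δ = (-0.9250, 0.6344).
Then the next iterate is (s, t)₁ = (1.0750, -1.3656).
Re-evaluating at (1.0750, -1.3656): F = (6.151496, 7.672124), so ‖F‖₂ = 9.8337.

9.8337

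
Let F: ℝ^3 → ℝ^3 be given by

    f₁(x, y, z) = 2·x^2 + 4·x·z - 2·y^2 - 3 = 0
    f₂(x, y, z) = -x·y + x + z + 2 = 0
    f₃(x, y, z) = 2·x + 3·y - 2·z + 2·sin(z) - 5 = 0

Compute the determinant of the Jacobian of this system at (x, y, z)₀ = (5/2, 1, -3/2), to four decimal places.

J = [[4·x + 4·z, -4·y, 4·x], [-y + 1, -x, 1], [2, 3, 2·cos(z) - 2]].
At the point, J = [[4.0000, -4.0000, 10.0000], [0.0000, -2.5000, 1.0000], [2.0000, 3.0000, -1.858526]].
det J = 48.5853.

48.5853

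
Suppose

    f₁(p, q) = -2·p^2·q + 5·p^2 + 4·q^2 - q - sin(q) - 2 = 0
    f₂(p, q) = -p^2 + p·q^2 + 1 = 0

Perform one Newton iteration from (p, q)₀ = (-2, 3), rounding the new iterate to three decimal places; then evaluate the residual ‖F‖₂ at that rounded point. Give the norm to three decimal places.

At (-2, 3): F = (26.85888, -21.000).
Jacobian J = [[-4·p·q + 10·p, -2·p^2 + 8·q - cos(q) - 1], [-2·p + q^2, 2·p·q]].
At the point, J = [[4.000, 15.98999], [13.000, -12.000]] (det J = -255.86990).
Solving J·Δ = −F gives Δ = (0.053, -1.693).
Then the next iterate is (p, q)₁ = (-1.947, 1.307).
Re-evaluating at (-1.947, 1.307): F = (11.60546, -6.11677), so ‖F‖₂ = 13.119.

13.119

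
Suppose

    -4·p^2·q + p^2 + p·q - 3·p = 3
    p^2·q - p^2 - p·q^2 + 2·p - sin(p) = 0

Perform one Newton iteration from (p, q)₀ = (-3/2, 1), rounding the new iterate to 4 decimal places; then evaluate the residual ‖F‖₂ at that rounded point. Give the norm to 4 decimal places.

At (-3/2, 1): F = (-6.7500, -0.502505).
Jacobian J = [[-8·p·q + 2·p + q - 3, -4·p^2 + p], [2·p·q - 2·p - q^2 - cos(p) + 2, p^2 - 2·p·q]].
At the point, J = [[7.0000, -10.5000], [0.929263, 5.2500]] (det J = 46.507259).
Solving J·Δ = −F gives Δ = (0.8754, -0.0592).
Then the next iterate is (p, q)₁ = (-0.6246, 0.9408).
Re-evaluating at (-0.6246, 0.9408): F = (-2.791818, -0.134686), so ‖F‖₂ = 2.7951.

2.7951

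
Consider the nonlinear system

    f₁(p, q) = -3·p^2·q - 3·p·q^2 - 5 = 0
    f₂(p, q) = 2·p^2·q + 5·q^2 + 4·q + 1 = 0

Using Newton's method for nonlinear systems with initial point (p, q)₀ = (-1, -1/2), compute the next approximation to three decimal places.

At (-1, -1/2): F = (-2.750, -0.750).
Jacobian J = [[-6·p·q - 3·q^2, -3·p^2 - 6·p·q], [4·p·q, 2·p^2 + 10·q + 4]].
At the point, J = [[-3.750, -6.000], [2.000, 1.000]] (det J = 8.250).
Solving J·Δ = −F gives Δ = (0.879, -1.008).
Then the next iterate is (p, q)₁ = (-0.121, -1.508).

(-0.121, -1.508)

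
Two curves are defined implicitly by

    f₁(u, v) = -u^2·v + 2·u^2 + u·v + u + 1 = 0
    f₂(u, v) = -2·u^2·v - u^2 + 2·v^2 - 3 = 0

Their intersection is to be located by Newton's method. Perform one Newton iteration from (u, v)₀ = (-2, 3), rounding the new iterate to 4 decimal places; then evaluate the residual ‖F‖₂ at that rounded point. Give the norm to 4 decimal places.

5.6677

At (-2, 3): F = (-11.0000, -13.0000).
Jacobian J = [[-2·u·v + 4·u + v + 1, -u^2 + u], [-4·u·v - 2·u, -2·u^2 + 4·v]].
At the point, J = [[8.0000, -6.0000], [28.0000, 4.0000]] (det J = 200.0000).
Solving J·Δ = −F gives Δ = (0.6100, -1.0200).
Then the next iterate is (u, v)₁ = (-1.3900, 1.9800).
Re-evaluating at (-1.3900, 1.9800): F = (-3.103558, -4.742416), so ‖F‖₂ = 5.6677.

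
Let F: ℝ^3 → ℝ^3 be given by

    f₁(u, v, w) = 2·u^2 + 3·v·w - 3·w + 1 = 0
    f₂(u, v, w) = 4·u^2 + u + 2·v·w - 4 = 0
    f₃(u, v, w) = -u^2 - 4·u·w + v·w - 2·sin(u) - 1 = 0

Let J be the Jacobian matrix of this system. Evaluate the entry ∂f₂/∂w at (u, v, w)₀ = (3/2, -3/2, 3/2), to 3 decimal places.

-3.000

∂f₂/∂w = 2·v.
At (3/2, -3/2, 3/2) this is -3.000.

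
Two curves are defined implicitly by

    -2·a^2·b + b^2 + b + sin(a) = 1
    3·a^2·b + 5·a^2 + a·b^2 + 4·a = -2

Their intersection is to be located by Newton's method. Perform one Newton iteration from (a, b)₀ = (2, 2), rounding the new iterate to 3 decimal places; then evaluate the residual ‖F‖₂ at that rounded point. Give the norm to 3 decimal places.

20.760

At (2, 2): F = (-10.09070, 62.000).
Jacobian J = [[-4·a·b + cos(a), -2·a^2 + 2·b + 1], [6·a·b + 10·a + b^2 + 4, 3·a^2 + 2·a·b]].
At the point, J = [[-16.41615, -3.000], [52.000, 20.000]] (det J = -172.32294).
Solving J·Δ = −F gives Δ = (-0.092, -2.861).
Then the next iterate is (a, b)₁ = (1.908, -0.861).
Re-evaluating at (1.908, -0.861): F = (6.09288, 19.84544), so ‖F‖₂ = 20.760.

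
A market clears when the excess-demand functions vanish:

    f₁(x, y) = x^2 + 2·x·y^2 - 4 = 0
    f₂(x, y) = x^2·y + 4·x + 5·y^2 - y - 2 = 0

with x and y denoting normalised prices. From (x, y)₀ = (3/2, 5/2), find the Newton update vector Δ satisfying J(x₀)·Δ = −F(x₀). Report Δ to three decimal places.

At (3/2, 5/2): F = (17.000, 38.375).
Jacobian J = [[2·x + 2·y^2, 4·x·y], [2·x·y + 4, x^2 + 10·y - 1]].
At the point, J = [[15.500, 15.000], [11.500, 26.250]] (det J = 234.375).
Solving J·Δ = −F gives Δ = (0.552, -1.704).

(0.552, -1.704)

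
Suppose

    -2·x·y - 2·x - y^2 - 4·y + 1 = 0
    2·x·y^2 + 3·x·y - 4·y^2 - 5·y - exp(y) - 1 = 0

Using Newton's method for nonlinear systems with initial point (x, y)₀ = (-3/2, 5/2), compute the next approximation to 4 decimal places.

(-1.0842, 1.2233)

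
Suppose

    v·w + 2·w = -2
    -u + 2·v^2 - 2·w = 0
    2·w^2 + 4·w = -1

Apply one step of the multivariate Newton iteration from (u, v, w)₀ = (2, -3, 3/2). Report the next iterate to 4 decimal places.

(30.5000, -4.1000, 0.3500)

At (2, -3, 3/2): F = (0.5000, 13.0000, 11.5000).
Jacobian J = [[0, w, v + 2], [-1, 4·v, -2], [0, 0, 4·w + 4]].
At the point, J = [[0.0000, 1.5000, -1.0000], [-1.0000, -12.0000, -2.0000], [0.0000, 0.0000, 10.0000]] (det J = 15.0000).
Solving J·Δ = −F gives Δ = (28.5000, -1.1000, -1.1500).
Then the next iterate is (u, v, w)₁ = (30.5000, -4.1000, 0.3500).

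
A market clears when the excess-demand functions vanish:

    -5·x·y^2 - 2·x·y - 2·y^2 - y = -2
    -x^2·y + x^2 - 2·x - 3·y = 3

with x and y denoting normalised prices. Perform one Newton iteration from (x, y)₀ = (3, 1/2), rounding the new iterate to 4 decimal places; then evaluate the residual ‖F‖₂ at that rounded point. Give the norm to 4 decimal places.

At (3, 1/2): F = (-5.7500, -6.0000).
Jacobian J = [[-5·y^2 - 2·y, -10·x·y - 2·x - 4·y - 1], [-2·x·y + 2·x - 2, -x^2 - 3]].
At the point, J = [[-2.2500, -24.0000], [1.0000, -12.0000]] (det J = 51.0000).
Solving J·Δ = −F gives Δ = (1.4706, -0.3775).
Then the next iterate is (x, y)₁ = (4.4706, 0.1225).
Re-evaluating at (4.4706, 0.1225): F = (0.416756, 5.229247), so ‖F‖₂ = 5.2458.

5.2458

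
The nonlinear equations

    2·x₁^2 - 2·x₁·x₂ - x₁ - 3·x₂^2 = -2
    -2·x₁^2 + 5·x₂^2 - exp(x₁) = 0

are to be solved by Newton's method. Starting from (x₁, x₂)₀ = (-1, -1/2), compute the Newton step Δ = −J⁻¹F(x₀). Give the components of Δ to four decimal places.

(5.7957, 3.9866)

At (-1, -1/2): F = (3.2500, -1.117879).
Jacobian J = [[4·x₁ - 2·x₂ - 1, -2·x₁ - 6·x₂], [-4·x₁ - exp(x₁), 10·x₂]].
At the point, J = [[-4.0000, 5.0000], [3.632121, -5.0000]] (det J = 1.839397).
Solving J·Δ = −F gives Δ = (5.7957, 3.9866).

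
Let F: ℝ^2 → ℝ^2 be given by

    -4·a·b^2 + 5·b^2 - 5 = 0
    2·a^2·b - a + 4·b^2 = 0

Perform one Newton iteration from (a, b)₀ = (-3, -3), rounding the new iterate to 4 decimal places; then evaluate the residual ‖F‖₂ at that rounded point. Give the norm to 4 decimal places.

At (-3, -3): F = (148.0000, -15.0000).
Jacobian J = [[-4·b^2, -8·a·b + 10·b], [4·a·b - 1, 2·a^2 + 8·b]].
At the point, J = [[-36.0000, -102.0000], [35.0000, -6.0000]] (det J = 3786.0000).
Solving J·Δ = −F gives Δ = (0.6387, 1.2256).
Then the next iterate is (a, b)₁ = (-2.3613, -1.7744).
Re-evaluating at (-2.3613, -1.7744): F = (40.480645, -4.831896), so ‖F‖₂ = 40.7680.

40.7680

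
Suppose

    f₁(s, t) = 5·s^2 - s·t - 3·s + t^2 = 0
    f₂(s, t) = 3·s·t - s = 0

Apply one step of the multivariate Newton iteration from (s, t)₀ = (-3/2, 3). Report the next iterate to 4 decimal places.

(-0.2935, 2.4783)

At (-3/2, 3): F = (29.2500, -12.0000).
Jacobian J = [[10·s - t - 3, -s + 2·t], [3·t - 1, 3·s]].
At the point, J = [[-21.0000, 7.5000], [8.0000, -4.5000]] (det J = 34.5000).
Solving J·Δ = −F gives Δ = (1.2065, -0.5217).
Then the next iterate is (s, t)₁ = (-0.2935, 2.4783).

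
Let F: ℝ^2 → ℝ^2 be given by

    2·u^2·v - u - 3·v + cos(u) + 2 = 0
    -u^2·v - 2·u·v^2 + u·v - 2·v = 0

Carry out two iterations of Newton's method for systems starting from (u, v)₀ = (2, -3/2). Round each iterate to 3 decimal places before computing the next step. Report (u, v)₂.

(1.413, -0.958)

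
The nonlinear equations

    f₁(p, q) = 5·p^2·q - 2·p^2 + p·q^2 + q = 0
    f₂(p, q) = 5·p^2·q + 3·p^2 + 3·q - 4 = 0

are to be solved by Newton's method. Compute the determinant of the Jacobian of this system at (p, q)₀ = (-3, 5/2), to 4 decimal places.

J = [[10·p·q - 4·p + q^2, 5·p^2 + 2·p·q + 1], [10·p·q + 6·p, 5·p^2 + 3]].
At the point, J = [[-56.7500, 31.0000], [-93.0000, 48.0000]].
det J = 159.0000.

159.0000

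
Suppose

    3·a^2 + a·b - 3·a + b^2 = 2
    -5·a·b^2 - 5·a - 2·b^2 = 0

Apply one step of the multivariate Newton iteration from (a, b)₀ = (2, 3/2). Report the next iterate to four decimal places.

(1.5013, 0.6973)

At (2, 3/2): F = (9.2500, -37.0000).
Jacobian J = [[6·a + b - 3, a + 2·b], [-5·b^2 - 5, -10·a·b - 4·b]].
At the point, J = [[10.5000, 5.0000], [-16.2500, -36.0000]] (det J = -296.7500).
Solving J·Δ = −F gives Δ = (-0.4987, -0.8027).
Then the next iterate is (a, b)₁ = (1.5013, 0.6973).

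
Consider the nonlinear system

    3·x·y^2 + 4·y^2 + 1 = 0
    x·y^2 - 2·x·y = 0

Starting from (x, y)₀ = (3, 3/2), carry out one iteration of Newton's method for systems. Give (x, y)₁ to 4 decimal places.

At (3, 3/2): F = (30.2500, -2.2500).
Jacobian J = [[3·y^2, 6·x·y + 8·y], [y^2 - 2·y, 2·x·y - 2·x]].
At the point, J = [[6.7500, 39.0000], [-0.7500, 3.0000]] (det J = 49.5000).
Solving J·Δ = −F gives Δ = (-3.6061, -0.1515).
Then the next iterate is (x, y)₁ = (-0.6061, 1.3485).

(-0.6061, 1.3485)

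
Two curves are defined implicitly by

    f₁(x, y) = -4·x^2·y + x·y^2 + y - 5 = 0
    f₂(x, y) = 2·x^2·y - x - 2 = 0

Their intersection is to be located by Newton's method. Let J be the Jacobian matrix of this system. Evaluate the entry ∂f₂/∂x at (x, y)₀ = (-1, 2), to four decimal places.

∂f₂/∂x = 4·x·y - 1.
At (-1, 2) this is -9.0000.

-9.0000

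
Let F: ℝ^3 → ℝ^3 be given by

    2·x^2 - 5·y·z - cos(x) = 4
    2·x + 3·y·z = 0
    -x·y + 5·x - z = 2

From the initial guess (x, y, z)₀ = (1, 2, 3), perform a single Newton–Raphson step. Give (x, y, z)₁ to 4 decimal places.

(0.9030, -0.0199, 2.7289)

At (1, 2, 3): F = (-32.540302, 20.0000, -2.0000).
Jacobian J = [[4·x + sin(x), -5·z, -5·y], [2, 3·z, 3·y], [-y + 5, -x, -1]].
At the point, J = [[4.841471, -15.0000, -10.0000], [2.0000, 9.0000, 6.0000], [3.0000, -1.0000, -1.0000]] (det J = -24.524413).
Solving J·Δ = −F gives Δ = (-0.0970, -2.0199, -0.2711).
Then the next iterate is (x, y, z)₁ = (0.9030, -0.0199, 2.7289).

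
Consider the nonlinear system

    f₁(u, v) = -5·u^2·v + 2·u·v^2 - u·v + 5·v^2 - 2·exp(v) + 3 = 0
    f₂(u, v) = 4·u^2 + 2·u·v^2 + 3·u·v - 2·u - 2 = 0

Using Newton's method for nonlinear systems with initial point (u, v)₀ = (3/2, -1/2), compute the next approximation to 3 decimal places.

At (3/2, -1/2): F = (10.16194, 2.500).
Jacobian J = [[-10·u·v + 2·v^2 - v, -5·u^2 + 4·u·v - u + 10·v - 2·exp(v)], [8·u + 2·v^2 + 3·v - 2, 4·u·v + 3·u]].
At the point, J = [[8.500, -21.96306], [9.000, 1.500]] (det J = 210.41755).
Solving J·Δ = −F gives Δ = (-0.333, 0.334).
Then the next iterate is (u, v)₁ = (1.167, -0.166).

(1.167, -0.166)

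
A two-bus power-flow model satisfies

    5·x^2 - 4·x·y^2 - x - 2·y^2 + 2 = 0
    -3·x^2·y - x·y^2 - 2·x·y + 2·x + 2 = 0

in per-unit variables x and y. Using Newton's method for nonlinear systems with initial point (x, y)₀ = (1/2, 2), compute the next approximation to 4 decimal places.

(0.5659, 1.1224)

At (1/2, 2): F = (-13.2500, -2.5000).
Jacobian J = [[10·x - 4·y^2 - 1, -8·x·y - 4·y], [-6·x·y - y^2 - 2·y + 2, -3·x^2 - 2·x·y - 2·x]].
At the point, J = [[-12.0000, -16.0000], [-12.0000, -3.7500]] (det J = -147.0000).
Solving J·Δ = −F gives Δ = (0.0659, -0.8776).
Then the next iterate is (x, y)₁ = (0.5659, 1.1224).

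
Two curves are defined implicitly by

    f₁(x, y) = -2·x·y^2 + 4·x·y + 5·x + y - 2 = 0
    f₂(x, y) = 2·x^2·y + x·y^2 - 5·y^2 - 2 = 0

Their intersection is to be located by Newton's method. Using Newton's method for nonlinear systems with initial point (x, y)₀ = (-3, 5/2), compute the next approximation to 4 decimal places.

At (-3, 5/2): F = (-7.0000, -7.0000).
Jacobian J = [[-2·y^2 + 4·y + 5, -4·x·y + 4·x + 1], [4·x·y + y^2, 2·x^2 + 2·x·y - 10·y]].
At the point, J = [[2.5000, 19.0000], [-23.7500, -22.0000]] (det J = 396.2500).
Solving J·Δ = −F gives Δ = (-0.7243, 0.4637).
Then the next iterate is (x, y)₁ = (-3.7243, 2.9637).

(-3.7243, 2.9637)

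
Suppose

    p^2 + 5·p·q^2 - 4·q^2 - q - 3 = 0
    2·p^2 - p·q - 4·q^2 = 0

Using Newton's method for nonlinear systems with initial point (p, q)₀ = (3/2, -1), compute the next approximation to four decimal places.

(1.1262, -0.9051)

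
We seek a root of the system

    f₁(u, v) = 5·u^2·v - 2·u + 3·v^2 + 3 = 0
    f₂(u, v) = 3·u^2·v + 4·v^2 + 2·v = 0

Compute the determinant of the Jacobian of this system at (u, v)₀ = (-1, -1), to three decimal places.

-18.000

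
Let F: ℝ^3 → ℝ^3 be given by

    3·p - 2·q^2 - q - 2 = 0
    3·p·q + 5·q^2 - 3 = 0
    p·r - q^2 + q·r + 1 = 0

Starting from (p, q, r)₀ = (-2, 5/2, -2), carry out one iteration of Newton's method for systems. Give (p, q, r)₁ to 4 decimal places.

(0.0878, 0.9785, -2.4498)

At (-2, 5/2, -2): F = (-23.0000, 13.2500, -6.2500).
Jacobian J = [[3, -4·q - 1, 0], [3·q, 3·p + 10·q, 0], [r, -2·q + r, p + q]].
At the point, J = [[3.0000, -11.0000, 0.0000], [7.5000, 19.0000, 0.0000], [-2.0000, -7.0000, 0.5000]] (det J = 69.7500).
Solving J·Δ = −F gives Δ = (2.0878, -1.5215, -0.4498).
Then the next iterate is (p, q, r)₁ = (0.0878, 0.9785, -2.4498).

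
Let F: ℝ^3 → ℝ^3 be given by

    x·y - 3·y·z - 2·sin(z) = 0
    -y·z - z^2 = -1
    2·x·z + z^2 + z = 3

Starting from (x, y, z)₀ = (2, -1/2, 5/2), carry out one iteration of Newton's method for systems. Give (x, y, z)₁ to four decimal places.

(0.5537, -0.5666, 1.6481)

At (2, -1/2, 5/2): F = (1.553056, -4.0000, 15.7500).
Jacobian J = [[y, x - 3·z, -3·y - 2·cos(z)], [0, -z, -y - 2·z], [2·z, 0, 2·x + 2·z + 1]].
At the point, J = [[-0.5000, -5.5000, 3.102287], [0.0000, -2.5000, -4.5000], [5.0000, 0.0000, 10.0000]] (det J = 175.028590).
Solving J·Δ = −F gives Δ = (-1.4463, -0.0666, -0.8519).
Then the next iterate is (x, y, z)₁ = (0.5537, -0.5666, 1.6481).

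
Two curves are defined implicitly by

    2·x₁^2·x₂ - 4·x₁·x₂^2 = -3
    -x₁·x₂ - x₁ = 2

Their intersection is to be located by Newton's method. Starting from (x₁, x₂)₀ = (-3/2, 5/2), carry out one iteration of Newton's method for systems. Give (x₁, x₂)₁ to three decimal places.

At (-3/2, 5/2): F = (51.750, 3.250).
Jacobian J = [[4·x₁·x₂ - 4·x₂^2, 2·x₁^2 - 8·x₁·x₂], [-x₂ - 1, -x₁]].
At the point, J = [[-40.000, 34.500], [-3.500, 1.500]] (det J = 60.750).
Solving J·Δ = −F gives Δ = (0.568, -0.842).
Then the next iterate is (x₁, x₂)₁ = (-0.932, 1.658).

(-0.932, 1.658)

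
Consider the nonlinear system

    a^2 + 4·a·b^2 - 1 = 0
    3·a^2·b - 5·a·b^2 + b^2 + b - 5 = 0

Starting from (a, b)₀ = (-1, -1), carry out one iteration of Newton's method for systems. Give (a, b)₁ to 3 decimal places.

(1.333, -1.083)

At (-1, -1): F = (-4.000, -3.000).
Jacobian J = [[2·a + 4·b^2, 8·a·b], [6·a·b - 5·b^2, 3·a^2 - 10·a·b + 2·b + 1]].
At the point, J = [[2.000, 8.000], [1.000, -8.000]] (det J = -24.000).
Solving J·Δ = −F gives Δ = (2.333, -0.083).
Then the next iterate is (a, b)₁ = (1.333, -1.083).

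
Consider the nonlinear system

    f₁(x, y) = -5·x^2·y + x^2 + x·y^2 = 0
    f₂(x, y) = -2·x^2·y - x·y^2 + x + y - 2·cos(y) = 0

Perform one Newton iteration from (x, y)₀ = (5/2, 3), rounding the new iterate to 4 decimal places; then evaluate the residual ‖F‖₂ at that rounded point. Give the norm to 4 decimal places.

24.3855

At (5/2, 3): F = (-65.0000, -52.520015).
Jacobian J = [[-10·x·y + 2·x + y^2, -5·x^2 + 2·x·y], [-4·x·y - y^2 + 1, -2·x^2 - 2·x·y + 2·sin(y) + 1]].
At the point, J = [[-61.0000, -16.2500], [-38.0000, -26.217760]] (det J = 981.783359).
Solving J·Δ = −F gives Δ = (-0.8665, -0.7473).
Then the next iterate is (x, y)₁ = (1.6335, 2.2527).
Re-evaluating at (1.6335, 2.2527): F = (-19.096873, -15.164567), so ‖F‖₂ = 24.3855.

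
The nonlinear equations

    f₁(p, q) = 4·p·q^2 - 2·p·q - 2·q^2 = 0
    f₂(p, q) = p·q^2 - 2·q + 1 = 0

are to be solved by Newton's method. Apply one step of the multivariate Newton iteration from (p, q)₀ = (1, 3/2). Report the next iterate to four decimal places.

At (1, 3/2): F = (1.5000, 0.2500).
Jacobian J = [[4·q^2 - 2·q, 8·p·q - 2·p - 4·q], [q^2, 2·p·q - 2]].
At the point, J = [[6.0000, 4.0000], [2.2500, 1.0000]] (det J = -3.0000).
Solving J·Δ = −F gives Δ = (0.1667, -0.6250).
Then the next iterate is (p, q)₁ = (1.1667, 0.8750).

(1.1667, 0.8750)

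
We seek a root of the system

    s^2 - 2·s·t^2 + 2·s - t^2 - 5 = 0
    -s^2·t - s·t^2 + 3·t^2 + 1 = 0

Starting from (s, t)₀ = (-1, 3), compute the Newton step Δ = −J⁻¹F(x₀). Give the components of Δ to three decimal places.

At (-1, 3): F = (3.000, 34.000).
Jacobian J = [[2·s - 2·t^2 + 2, -4·s·t - 2·t], [-2·s·t - t^2, -s^2 - 2·s·t + 6·t]].
At the point, J = [[-18.000, 6.000], [-3.000, 23.000]] (det J = -396.000).
Solving J·Δ = −F gives Δ = (-0.341, -1.523).

(-0.341, -1.523)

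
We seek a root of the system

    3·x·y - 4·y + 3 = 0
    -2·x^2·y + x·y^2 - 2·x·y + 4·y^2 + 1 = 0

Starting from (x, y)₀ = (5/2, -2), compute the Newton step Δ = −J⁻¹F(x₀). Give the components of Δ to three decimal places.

(0.264, 1.595)

At (5/2, -2): F = (-4.000, 62.000).
Jacobian J = [[3·y, 3·x - 4], [-4·x·y + y^2 - 2·y, -2·x^2 + 2·x·y - 2·x + 8·y]].
At the point, J = [[-6.000, 3.500], [28.000, -43.500]] (det J = 163.000).
Solving J·Δ = −F gives Δ = (0.264, 1.595).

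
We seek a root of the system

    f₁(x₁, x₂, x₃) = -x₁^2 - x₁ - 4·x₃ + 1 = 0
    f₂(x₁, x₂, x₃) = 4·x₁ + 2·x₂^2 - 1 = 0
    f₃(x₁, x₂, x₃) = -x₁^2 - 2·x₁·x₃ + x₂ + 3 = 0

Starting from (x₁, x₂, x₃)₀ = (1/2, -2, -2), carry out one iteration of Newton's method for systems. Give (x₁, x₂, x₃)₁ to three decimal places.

(0.047, -1.102, 0.289)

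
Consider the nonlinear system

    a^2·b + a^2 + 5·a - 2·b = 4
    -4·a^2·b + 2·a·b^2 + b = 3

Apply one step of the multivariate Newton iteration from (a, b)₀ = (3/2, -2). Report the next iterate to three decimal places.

(-0.818, -4.458)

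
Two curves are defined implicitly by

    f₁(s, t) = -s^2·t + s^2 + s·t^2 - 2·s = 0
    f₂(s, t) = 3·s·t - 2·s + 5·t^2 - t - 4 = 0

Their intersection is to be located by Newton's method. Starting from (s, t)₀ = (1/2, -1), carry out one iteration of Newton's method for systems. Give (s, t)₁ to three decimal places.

At (1/2, -1): F = (0.000, -0.500).
Jacobian J = [[-2·s·t + 2·s + t^2 - 2, -s^2 + 2·s·t], [3·t - 2, 3·s + 10·t - 1]].
At the point, J = [[1.000, -1.250], [-5.000, -9.500]] (det J = -15.750).
Solving J·Δ = −F gives Δ = (-0.040, -0.032).
Then the next iterate is (s, t)₁ = (0.460, -1.032).

(0.460, -1.032)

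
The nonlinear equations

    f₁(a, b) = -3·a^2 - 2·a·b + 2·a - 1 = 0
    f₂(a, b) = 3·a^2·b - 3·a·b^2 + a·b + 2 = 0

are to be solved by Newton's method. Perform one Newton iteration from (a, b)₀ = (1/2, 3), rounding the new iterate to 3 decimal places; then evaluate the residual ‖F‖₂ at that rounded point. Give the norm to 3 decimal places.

At (1/2, 3): F = (-3.750, -7.750).
Jacobian J = [[-6·a - 2·b + 2, -2·a], [6·a·b - 3·b^2 + b, 3·a^2 - 6·a·b + a]].
At the point, J = [[-7.000, -1.000], [-15.000, -7.750]] (det J = 39.250).
Solving J·Δ = −F gives Δ = (-0.543, 0.051).
Then the next iterate is (a, b)₁ = (-0.043, 3.051).
Re-evaluating at (-0.043, 3.051): F = (-0.82916, 3.08654), so ‖F‖₂ = 3.196.

3.196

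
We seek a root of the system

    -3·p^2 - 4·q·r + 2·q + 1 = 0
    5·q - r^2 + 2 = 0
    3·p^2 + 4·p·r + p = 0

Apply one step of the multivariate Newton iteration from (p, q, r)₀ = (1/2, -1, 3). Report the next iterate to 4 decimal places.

(0.2500, -0.5500, 1.3750)

At (1/2, -1, 3): F = (10.2500, -12.0000, 7.2500).
Jacobian J = [[-6·p, -4·r + 2, -4·q], [0, 5, -2·r], [6·p + 4·r + 1, 0, 4·p]].
At the point, J = [[-3.0000, -10.0000, 4.0000], [0.0000, 5.0000, -6.0000], [16.0000, 0.0000, 2.0000]] (det J = 610.0000).
Solving J·Δ = −F gives Δ = (-0.2500, 0.4500, -1.6250).
Then the next iterate is (p, q, r)₁ = (0.2500, -0.5500, 1.3750).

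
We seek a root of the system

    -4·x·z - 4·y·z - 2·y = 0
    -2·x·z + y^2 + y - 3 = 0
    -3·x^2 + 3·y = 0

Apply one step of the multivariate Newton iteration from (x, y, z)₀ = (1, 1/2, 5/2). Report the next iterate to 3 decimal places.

At (1, 1/2, 5/2): F = (-16.000, -7.250, -1.500).
Jacobian J = [[-4·z, -4·z - 2, -4·x - 4·y], [-2·z, 2·y + 1, -2·x], [-6·x, 3, 0]].
At the point, J = [[-10.000, -12.000, -6.000], [-5.000, 2.000, -2.000], [-6.000, 3.000, 0.000]] (det J = -186.000).
Solving J·Δ = −F gives Δ = (-0.105, 0.290, -3.073).
Then the next iterate is (x, y, z)₁ = (0.895, 0.790, -0.573).

(0.895, 0.790, -0.573)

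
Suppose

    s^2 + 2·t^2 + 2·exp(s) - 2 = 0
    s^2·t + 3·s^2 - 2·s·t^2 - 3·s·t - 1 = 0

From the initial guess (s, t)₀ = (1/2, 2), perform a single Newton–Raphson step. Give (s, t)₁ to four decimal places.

(0.4216, 0.8487)

At (1/2, 2): F = (9.547443, -6.7500).
Jacobian J = [[2·s + 2·exp(s), 4·t], [2·s·t + 6·s - 2·t^2 - 3·t, s^2 - 4·s·t - 3·s]].
At the point, J = [[4.297443, 8.0000], [-9.0000, -5.2500]] (det J = 49.438427).
Solving J·Δ = −F gives Δ = (-0.0784, -1.1513).
Then the next iterate is (s, t)₁ = (0.4216, 0.8487).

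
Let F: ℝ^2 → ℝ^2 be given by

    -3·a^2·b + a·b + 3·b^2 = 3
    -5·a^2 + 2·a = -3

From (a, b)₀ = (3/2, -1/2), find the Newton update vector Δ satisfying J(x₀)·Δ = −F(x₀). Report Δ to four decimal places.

At (3/2, -1/2): F = (0.3750, -5.2500).
Jacobian J = [[-6·a·b + b, -3·a^2 + a + 6·b], [-10·a + 2, 0]].
At the point, J = [[4.0000, -8.2500], [-13.0000, 0.0000]] (det J = -107.2500).
Solving J·Δ = −F gives Δ = (-0.4038, -0.1503).

(-0.4038, -0.1503)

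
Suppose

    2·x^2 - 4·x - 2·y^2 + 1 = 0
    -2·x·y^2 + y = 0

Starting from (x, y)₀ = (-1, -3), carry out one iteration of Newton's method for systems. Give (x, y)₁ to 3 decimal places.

(-0.806, -1.954)

At (-1, -3): F = (-11.000, 15.000).
Jacobian J = [[4·x - 4, -4·y], [-2·y^2, -4·x·y + 1]].
At the point, J = [[-8.000, 12.000], [-18.000, -11.000]] (det J = 304.000).
Solving J·Δ = −F gives Δ = (0.194, 1.046).
Then the next iterate is (x, y)₁ = (-0.806, -1.954).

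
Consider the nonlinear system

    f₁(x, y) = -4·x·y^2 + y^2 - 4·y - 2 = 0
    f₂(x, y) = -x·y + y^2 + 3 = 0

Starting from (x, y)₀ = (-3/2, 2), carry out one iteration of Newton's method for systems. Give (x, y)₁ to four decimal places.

(-5.0250, -1.1000)

At (-3/2, 2): F = (18.0000, 10.0000).
Jacobian J = [[-4·y^2, -8·x·y + 2·y - 4], [-y, -x + 2·y]].
At the point, J = [[-16.0000, 24.0000], [-2.0000, 5.5000]] (det J = -40.0000).
Solving J·Δ = −F gives Δ = (-3.5250, -3.1000).
Then the next iterate is (x, y)₁ = (-5.0250, -1.1000).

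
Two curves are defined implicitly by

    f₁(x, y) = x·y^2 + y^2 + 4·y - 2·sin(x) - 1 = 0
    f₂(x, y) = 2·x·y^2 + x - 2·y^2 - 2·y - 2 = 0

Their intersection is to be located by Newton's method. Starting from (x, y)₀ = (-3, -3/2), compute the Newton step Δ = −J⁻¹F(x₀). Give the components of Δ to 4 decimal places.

(1.2294, 0.6017)

At (-3, -3/2): F = (-11.217760, -20.0000).
Jacobian J = [[y^2 - 2·cos(x), 2·x·y + 2·y + 4], [2·y^2 + 1, 4·x·y - 4·y - 2]].
At the point, J = [[4.229985, 10.0000], [5.5000, 22.0000]] (det J = 38.059670).
Solving J·Δ = −F gives Δ = (1.2294, 0.6017).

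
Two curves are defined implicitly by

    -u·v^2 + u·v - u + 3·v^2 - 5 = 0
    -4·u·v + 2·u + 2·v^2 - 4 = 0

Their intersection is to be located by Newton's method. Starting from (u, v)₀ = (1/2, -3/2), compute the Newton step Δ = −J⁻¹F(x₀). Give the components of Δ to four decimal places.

(-0.3883, 0.1742)

At (1/2, -3/2): F = (-0.6250, 4.5000).
Jacobian J = [[-v^2 + v - 1, -2·u·v + u + 6·v], [-4·v + 2, -4·u + 4·v]].
At the point, J = [[-4.7500, -7.0000], [8.0000, -8.0000]] (det J = 94.0000).
Solving J·Δ = −F gives Δ = (-0.3883, 0.1742).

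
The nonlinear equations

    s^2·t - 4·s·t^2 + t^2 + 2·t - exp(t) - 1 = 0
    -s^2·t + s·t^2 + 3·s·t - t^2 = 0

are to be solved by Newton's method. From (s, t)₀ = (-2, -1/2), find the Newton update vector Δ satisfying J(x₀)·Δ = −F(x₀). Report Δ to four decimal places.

(1.6999, -0.1821)

At (-2, -1/2): F = (-2.356531, 4.2500).
Jacobian J = [[2·s·t - 4·t^2, s^2 - 8·s·t + 2·t - exp(t) + 2], [-2·s·t + t^2 + 3·t, -s^2 + 2·s·t + 3·s - 2·t]].
At the point, J = [[1.0000, -3.606531], [-3.2500, -7.0000]] (det J = -18.721225).
Solving J·Δ = −F gives Δ = (1.6999, -0.1821).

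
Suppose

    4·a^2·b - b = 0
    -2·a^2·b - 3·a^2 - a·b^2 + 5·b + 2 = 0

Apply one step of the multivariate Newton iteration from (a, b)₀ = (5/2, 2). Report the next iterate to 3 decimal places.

(1.814, 1.144)

At (5/2, 2): F = (48.000, -41.750).
Jacobian J = [[8·a·b, 4·a^2 - 1], [-4·a·b - 6·a - b^2, -2·a^2 - 2·a·b + 5]].
At the point, J = [[40.000, 24.000], [-39.000, -17.500]] (det J = 236.000).
Solving J·Δ = −F gives Δ = (-0.686, -0.856).
Then the next iterate is (a, b)₁ = (1.814, 1.144).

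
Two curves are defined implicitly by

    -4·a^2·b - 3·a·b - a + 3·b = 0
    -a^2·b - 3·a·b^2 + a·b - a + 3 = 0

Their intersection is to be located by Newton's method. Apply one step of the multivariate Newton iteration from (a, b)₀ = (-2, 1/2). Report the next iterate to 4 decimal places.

(-6.6667, -3.3810)

At (-2, 1/2): F = (-1.5000, 3.5000).
Jacobian J = [[-8·a·b - 3·b - 1, -4·a^2 - 3·a + 3], [-2·a·b - 3·b^2 + b - 1, -a^2 - 6·a·b + a]].
At the point, J = [[5.5000, -7.0000], [0.7500, 0.0000]] (det J = 5.2500).
Solving J·Δ = −F gives Δ = (-4.6667, -3.8810).
Then the next iterate is (a, b)₁ = (-6.6667, -3.3810).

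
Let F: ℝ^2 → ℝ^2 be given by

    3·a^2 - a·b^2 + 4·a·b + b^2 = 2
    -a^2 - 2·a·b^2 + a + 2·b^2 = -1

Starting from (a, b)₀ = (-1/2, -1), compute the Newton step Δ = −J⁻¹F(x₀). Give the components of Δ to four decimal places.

(-0.0573, 0.5417)

At (-1/2, -1): F = (2.2500, 3.2500).
Jacobian J = [[6·a - b^2 + 4·b, -2·a·b + 4·a + 2·b], [-2·a - 2·b^2 + 1, -4·a·b + 4·b]].
At the point, J = [[-8.0000, -5.0000], [0.0000, -6.0000]] (det J = 48.0000).
Solving J·Δ = −F gives Δ = (-0.0573, 0.5417).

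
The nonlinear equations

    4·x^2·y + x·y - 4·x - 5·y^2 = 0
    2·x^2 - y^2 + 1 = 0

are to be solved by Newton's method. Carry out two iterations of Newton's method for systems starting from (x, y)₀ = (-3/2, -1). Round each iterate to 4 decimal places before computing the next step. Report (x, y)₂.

(-0.1740, -0.7057)

At (-3/2, -1): F = (-6.5000, 4.5000).
Jacobian J = [[8·x·y + y - 4, 4·x^2 + x - 10·y], [4·x, -2·y]].
At the point, J = [[7.0000, 17.5000], [-6.0000, 2.0000]] (det J = 119.0000).
Solving J·Δ = −F gives Δ = (0.7710, 0.0630).
Then the next iterate is (x, y)₁ = (-0.7290, -0.9370).
Round to (-0.7290, -0.9370) and repeat: F = (-2.782613, 1.184913), J = [[0.527584, 10.766764], [-2.9160, 1.8740]].
Δ = (0.5550, 0.2313), so (x, y)₂ = (-0.1740, -0.7057).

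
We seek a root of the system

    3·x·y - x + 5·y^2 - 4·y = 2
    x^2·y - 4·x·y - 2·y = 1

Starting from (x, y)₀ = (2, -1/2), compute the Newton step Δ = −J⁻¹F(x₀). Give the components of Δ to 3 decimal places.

(-1.900, 0.333)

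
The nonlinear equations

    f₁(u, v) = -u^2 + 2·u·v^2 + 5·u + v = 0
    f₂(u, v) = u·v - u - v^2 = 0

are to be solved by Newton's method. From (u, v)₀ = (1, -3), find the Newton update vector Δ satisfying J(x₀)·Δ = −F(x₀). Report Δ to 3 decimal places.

(0.097, 1.913)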